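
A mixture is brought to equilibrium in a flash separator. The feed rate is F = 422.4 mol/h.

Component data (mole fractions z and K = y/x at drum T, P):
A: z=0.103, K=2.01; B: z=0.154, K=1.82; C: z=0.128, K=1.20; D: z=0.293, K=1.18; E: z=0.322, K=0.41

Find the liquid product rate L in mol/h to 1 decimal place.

L = 262.3 mol/h

Material balance + equilibrium reduce to Σ zᵢ(Kᵢ−1)/(1+ψ(Kᵢ−1)) = 0.
Feasibility: ΣzᵢKᵢ = 1.119, Σzᵢ/Kᵢ = 1.276 — both > 1, two phases present.
Iterate (Newton) starting at ψ = 0.5:
  ψ = 0.500: g = -0.0391, g' = -0.336 → ψ = 0.384
  ψ = 0.384: g = -0.0014, g' = -0.314 → ψ = 0.379
Converged at ψ = 0.379.
Then V = ψ·F = 0.3791·422.4 = 160.1 mol/h and L = F − V = 262.3 mol/h.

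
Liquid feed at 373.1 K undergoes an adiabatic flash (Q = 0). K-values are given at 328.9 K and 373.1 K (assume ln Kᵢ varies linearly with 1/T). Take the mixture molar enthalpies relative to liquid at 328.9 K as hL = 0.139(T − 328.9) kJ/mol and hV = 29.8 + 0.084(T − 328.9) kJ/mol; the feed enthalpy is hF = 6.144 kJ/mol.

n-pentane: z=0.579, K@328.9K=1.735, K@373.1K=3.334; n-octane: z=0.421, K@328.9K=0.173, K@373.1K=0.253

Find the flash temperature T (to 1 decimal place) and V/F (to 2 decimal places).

Adiabatic flash: solve Rachford–Rice at each trial T, then check hF = ψ·hV(T) + (1−ψ)·hL(T).
  T = 328.9 K: K = (1.735, 0.173), RR gives ψ = 0.127, H_out = 3.794 kJ/mol
  T = 373.1 K: K = (3.334, 0.253), RR gives ψ = 0.595, H_out = 22.421 kJ/mol
  T = 351.0 K: K = (2.455, 0.212), RR gives ψ = 0.445, H_out = 15.797 kJ/mol
  T = 339.9 K: K = (2.074, 0.192), RR gives ψ = 0.324, H_out = 11.003 kJ/mol
  T = 334.4 K: K = (1.900, 0.182), RR gives ψ = 0.240, H_out = 7.850 kJ/mol
  T = 331.6 K: K = (1.815, 0.178), RR gives ψ = 0.187, H_out = 5.927 kJ/mol
  T = 333.0 K: K = (1.857, 0.180), RR gives ψ = 0.215, H_out = 6.921 kJ/mol
Linear interpolation between T = 331.6 (H_out = 5.927) and T = 333.0 (H_out = 6.921) on hF = 6.144 gives T ≈ 331.9 K, at which ψ = 0.19.

T = 331.9 K, V/F = 0.19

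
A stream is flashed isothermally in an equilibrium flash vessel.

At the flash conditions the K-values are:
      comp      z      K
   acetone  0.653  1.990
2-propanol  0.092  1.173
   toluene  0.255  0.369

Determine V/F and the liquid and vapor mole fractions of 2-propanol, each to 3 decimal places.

Rachford–Rice: g(V/F) = Σ zᵢ(Kᵢ−1)/(1+V/F(Kᵢ−1)) = 0.
Check two-phase: ΣzᵢKᵢ = 1.501 > 1 and Σzᵢ/Kᵢ = 1.098 > 1, so g(0) = 0.501 > 0 and g(1) = -0.098 < 0.
Newton iteration, V/F⁰ = 0.6:
  V/F = 0.600: g = 0.1610, g' = -0.517 → V/F = 0.911
  V/F = 0.911: g = -0.0251, g' = -0.741 → V/F = 0.878
  V/F = 0.878: g = -0.0008, g' = -0.695 → V/F = 0.876
Converged at V/F = 0.876.
Compositions from xᵢ = zᵢ/(1+V/F(Kᵢ−1)), yᵢ = Kᵢxᵢ:
  acetone: x = 0.350, y = 0.696
  2-propanol: x = 0.080, y = 0.094
  toluene: x = 0.570, y = 0.211

V/F = 0.876, x_2-propanol = 0.080, y_2-propanol = 0.094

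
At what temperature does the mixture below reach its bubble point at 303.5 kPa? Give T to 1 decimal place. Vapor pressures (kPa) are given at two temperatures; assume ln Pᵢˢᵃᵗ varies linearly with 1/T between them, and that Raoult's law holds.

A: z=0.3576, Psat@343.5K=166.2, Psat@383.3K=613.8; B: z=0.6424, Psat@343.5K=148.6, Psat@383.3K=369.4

T = 367.4 K

Bubble-point temperature: ΣzᵢPᵢˢᵃᵗ(T) = P. Interpolate ln Pᵢˢᵃᵗ = aᵢ + bᵢ/T.
  T = 343.5 K: ΣzᵢPᵢˢᵃᵗ = 154.89 kPa
  T = 383.3 K: ΣzᵢPᵢˢᵃᵗ = 456.80 kPa
  T = 363.4 K: ΣzᵢPᵢˢᵃᵗ = 272.68 kPa
  T = 373.4 K: ΣzᵢPᵢˢᵃᵗ = 355.44 kPa
  T = 368.4 K: ΣzᵢPᵢˢᵃᵗ = 311.80 kPa
  T = 365.9 K: ΣzᵢPᵢˢᵃᵗ = 291.70 kPa
Interpolating between 365.9 K and 368.4 K gives T ≈ 367.4 K.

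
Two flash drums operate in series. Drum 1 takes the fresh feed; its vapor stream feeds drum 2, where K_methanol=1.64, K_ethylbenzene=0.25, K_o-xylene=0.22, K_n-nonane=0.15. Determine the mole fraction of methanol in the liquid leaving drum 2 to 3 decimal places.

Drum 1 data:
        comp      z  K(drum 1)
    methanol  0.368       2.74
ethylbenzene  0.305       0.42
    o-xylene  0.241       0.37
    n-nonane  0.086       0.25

Drum 1:
Newton–Raphson from ψ₁ = 0.5:
  ψ₁ = 0.500: g = -0.2316, g' = -0.850 → ψ₁ = 0.227
Converged at ψ₁ = 0.227.
Drum-1 compositions:
  methanol: x = 0.264, y = 0.722
  ethylbenzene: x = 0.351, y = 0.148
  o-xylene: x = 0.281, y = 0.104
  n-nonane: x = 0.104, y = 0.026
Drum-2 feed = drum-1 vapor: z₂ = (0.7224, 0.1476, 0.1041, 0.0259).
Drum 2:
Iterate (Newton) starting at ψ₂ = 0.5:
  ψ₂ = 0.500: g = 0.0018, g' = -0.609 → ψ₂ = 0.503
Converged at ψ₂ = 0.503.
  methanol: x = 0.547, y = 0.896
  ethylbenzene: x = 0.237, y = 0.059
  o-xylene: x = 0.171, y = 0.038
  n-nonane: x = 0.045, y = 0.007

x_methanol (drum 2) = 0.547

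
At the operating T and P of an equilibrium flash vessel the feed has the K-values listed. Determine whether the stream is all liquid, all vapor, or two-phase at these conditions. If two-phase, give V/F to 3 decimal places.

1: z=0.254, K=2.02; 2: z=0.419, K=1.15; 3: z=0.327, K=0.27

ΣzᵢKᵢ = 1.083; Σzᵢ/Kᵢ = 1.701.
Both exceed 1, so a two-phase solution exists.
Newton–Raphson from ψ = 0.5:
  ψ = 0.500: g = -0.1459, g' = -0.556 → ψ = 0.238
  ψ = 0.238: g = -0.0196, g' = -0.435 → ψ = 0.193
  ψ = 0.193: g = -0.0001, g' = -0.429 → ψ = 0.192
Converged at ψ = 0.192.

two-phase, V/F = 0.192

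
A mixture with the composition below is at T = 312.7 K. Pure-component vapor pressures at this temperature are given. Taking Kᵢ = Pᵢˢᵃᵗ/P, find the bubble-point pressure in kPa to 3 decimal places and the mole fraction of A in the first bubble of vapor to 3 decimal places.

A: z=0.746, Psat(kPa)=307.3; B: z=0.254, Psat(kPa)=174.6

At the bubble point ψ → 0, so ΣzᵢKᵢ = 1 with Kᵢ = Pᵢˢᵃᵗ/P ⇒ P = ΣzᵢPᵢˢᵃᵗ.
P = 0.746·307.3 + 0.254·174.6 = 273.594 kPa
yᵢ = zᵢPᵢˢᵃᵗ/P ⇒ y_A = 0.746·307.3/273.594 = 0.838

Pbub = 273.594 kPa, y_A = 0.838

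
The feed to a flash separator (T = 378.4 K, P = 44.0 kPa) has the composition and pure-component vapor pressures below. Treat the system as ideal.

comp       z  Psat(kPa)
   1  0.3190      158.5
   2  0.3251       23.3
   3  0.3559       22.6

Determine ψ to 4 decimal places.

ψ = 0.4046

Raoult's law: Kᵢ = Pᵢˢᵃᵗ/P = Pᵢˢᵃᵗ/44.0.
  K_1 = 158.5/44.0 = 3.602273, K_2 = 23.3/44.0 = 0.529545, K_3 = 22.6/44.0 = 0.513636
Iterate (Newton) starting at ψ = 0.5:
  ψ = 0.5000: g = -0.06796, g' = -0.6780 → ψ = 0.3998
  ψ = 0.3998: g = 0.00362, g' = -0.7578 → ψ = 0.4045
  ψ = 0.4045: g = 0.00001, g' = -0.7529 → ψ = 0.4046
Converged at ψ = 0.4046.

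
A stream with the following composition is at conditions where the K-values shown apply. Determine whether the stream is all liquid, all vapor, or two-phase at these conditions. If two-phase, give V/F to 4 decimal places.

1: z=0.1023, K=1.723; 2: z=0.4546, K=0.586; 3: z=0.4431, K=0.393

ΣzᵢKᵢ = 0.6168; Σzᵢ/Kᵢ = 1.9626.
Since ΣzᵢKᵢ < 1 the mixture is below its bubble point — single liquid phase.

all liquid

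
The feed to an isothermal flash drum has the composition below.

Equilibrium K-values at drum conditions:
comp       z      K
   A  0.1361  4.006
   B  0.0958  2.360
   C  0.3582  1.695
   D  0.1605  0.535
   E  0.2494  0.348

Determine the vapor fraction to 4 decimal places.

ψ = 0.6348

Newton–Raphson from ψ = 0.6:
  ψ = 0.6000: g = 0.02275, g' = -0.6492 → ψ = 0.6350
  ψ = 0.6350: g = -0.00015, g' = -0.6583 → ψ = 0.6348
Converged at ψ = 0.6348.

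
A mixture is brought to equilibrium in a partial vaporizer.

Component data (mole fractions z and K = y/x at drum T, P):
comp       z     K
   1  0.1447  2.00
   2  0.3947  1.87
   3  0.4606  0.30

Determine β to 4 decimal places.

Rachford–Rice: g(β) = Σ zᵢ(Kᵢ−1)/(1+β(Kᵢ−1)) = 0.
g(0) = ΣzᵢKᵢ − 1 = 0.1657 and g(1) = 1 − Σzᵢ/Kᵢ = -0.8188, so a root lies in (0, 1).
Newton iteration, β⁰ = 0.54:
  β = 0.5400: g = -0.19077, g' = -0.7827 → β = 0.2963
  β = 0.2963: g = -0.02213, g' = -0.6342 → β = 0.2614
  β = 0.2614: g = -0.00013, g' = -0.6273 → β = 0.2612
Converged at β = 0.2612.

β = 0.2612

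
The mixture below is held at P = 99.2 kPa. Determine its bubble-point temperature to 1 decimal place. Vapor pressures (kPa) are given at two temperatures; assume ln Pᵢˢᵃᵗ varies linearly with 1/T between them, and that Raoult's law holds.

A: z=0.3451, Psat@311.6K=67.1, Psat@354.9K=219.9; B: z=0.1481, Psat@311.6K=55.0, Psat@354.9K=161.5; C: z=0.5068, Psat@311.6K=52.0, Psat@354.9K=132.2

T = 332.4 K

Bubble-point temperature: ΣzᵢPᵢˢᵃᵗ(T) = P. Interpolate ln Pᵢˢᵃᵗ = aᵢ + bᵢ/T.
  T = 311.6 K: ΣzᵢPᵢˢᵃᵗ = 57.66 kPa
  T = 354.9 K: ΣzᵢPᵢˢᵃᵗ = 166.80 kPa
  T = 333.2 K: ΣzᵢPᵢˢᵃᵗ = 101.21 kPa
  T = 322.4 K: ΣzᵢPᵢˢᵃᵗ = 77.08 kPa
  T = 327.8 K: ΣzᵢPᵢˢᵃᵗ = 88.51 kPa
  T = 330.5 K: ΣzᵢPᵢˢᵃᵗ = 94.70 kPa
Interpolating between 330.5 K and 333.2 K gives T ≈ 332.4 K.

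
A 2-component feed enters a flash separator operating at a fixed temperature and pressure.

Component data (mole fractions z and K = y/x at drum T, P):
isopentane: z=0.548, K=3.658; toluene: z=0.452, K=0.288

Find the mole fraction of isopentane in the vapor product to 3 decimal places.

Let ψ = V/F and solve Σ zᵢ(Kᵢ−1)/(1+ψ(Kᵢ−1)) = 0.
Feasibility: ΣzᵢKᵢ = 2.135, Σzᵢ/Kᵢ = 1.719 — both > 1, two phases present.
Binary case is linear: z₁(K₁−1)(1+ψ(K₂−1)) + z₂(K₂−1)(1+ψ(K₁−1)) = 0
⇒ ψ = [z₁(K₁−1)+z₂(K₂−1)] / [−(K₁−1)(K₂−1)] = 1.1348/1.8925 = 0.600
Compositions from xᵢ = zᵢ/(1+ψ(Kᵢ−1)), yᵢ = Kᵢxᵢ:
  isopentane: x = 0.211, y = 0.773
  toluene: x = 0.789, y = 0.227

y_isopentane = 0.773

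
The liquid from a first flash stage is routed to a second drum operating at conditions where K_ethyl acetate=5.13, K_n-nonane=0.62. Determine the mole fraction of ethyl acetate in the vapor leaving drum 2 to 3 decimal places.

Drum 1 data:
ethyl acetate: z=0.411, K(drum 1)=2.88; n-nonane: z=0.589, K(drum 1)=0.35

Drum 1:
Rachford–Rice: g(ψ₁) = Σ zᵢ(Kᵢ−1)/(1+ψ₁(Kᵢ−1)) = 0.
g(0) = ΣzᵢKᵢ − 1 = 0.390 and g(1) = 1 − Σzᵢ/Kᵢ = -0.826, so a root lies in (0, 1).
Binary case is linear: z₁(K₁−1)(1+ψ₁(K₂−1)) + z₂(K₂−1)(1+ψ₁(K₁−1)) = 0
⇒ ψ₁ = [z₁(K₁−1)+z₂(K₂−1)] / [−(K₁−1)(K₂−1)] = 0.3898/1.2220 = 0.319
Drum-1 compositions:
  ethyl acetate: x = 0.257, y = 0.740
  n-nonane: x = 0.743, y = 0.260
Drum-2 feed = drum-1 liquid: z₂ = (0.2569, 0.7431).
Drum 2:
Binary case is linear: z₁(K₁−1)(1+ψ₂(K₂−1)) + z₂(K₂−1)(1+ψ₂(K₁−1)) = 0
⇒ ψ₂ = [z₁(K₁−1)+z₂(K₂−1)] / [−(K₁−1)(K₂−1)] = 0.7787/1.5694 = 0.496
  ethyl acetate: x = 0.084, y = 0.432
  n-nonane: x = 0.916, y = 0.568

y_ethyl acetate (drum 2) = 0.432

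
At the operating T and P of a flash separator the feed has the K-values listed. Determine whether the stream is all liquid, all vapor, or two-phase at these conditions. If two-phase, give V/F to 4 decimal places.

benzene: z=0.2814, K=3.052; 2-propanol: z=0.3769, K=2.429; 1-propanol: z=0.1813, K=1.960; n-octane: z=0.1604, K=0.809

ΣzᵢKᵢ = 2.2594; Σzᵢ/Kᵢ = 0.5381.
Since Σzᵢ/Kᵢ < 1 the mixture is above its dew point — single vapor phase.

all vapor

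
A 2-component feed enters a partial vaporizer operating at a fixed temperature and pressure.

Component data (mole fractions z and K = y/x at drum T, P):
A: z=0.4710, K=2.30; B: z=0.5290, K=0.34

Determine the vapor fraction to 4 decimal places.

ψ = 0.3067

Binary case is linear: z₁(K₁−1)(1+ψ(K₂−1)) + z₂(K₂−1)(1+ψ(K₁−1)) = 0
⇒ ψ = [z₁(K₁−1)+z₂(K₂−1)] / [−(K₁−1)(K₂−1)] = 0.26316/0.85800 = 0.3067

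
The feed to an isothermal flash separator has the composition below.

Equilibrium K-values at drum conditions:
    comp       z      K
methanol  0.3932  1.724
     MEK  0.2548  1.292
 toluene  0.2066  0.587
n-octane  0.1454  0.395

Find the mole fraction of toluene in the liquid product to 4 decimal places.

x_toluene = 0.2797

Rachford–Rice: g(β) = Σ zᵢ(Kᵢ−1)/(1+β(Kᵢ−1)) = 0.
Check two-phase: ΣzᵢKᵢ = 1.1858 > 1 and Σzᵢ/Kᵢ = 1.1453 > 1, so g(0) = 0.1858 > 0 and g(1) = -0.1453 < 0.
Newton–Raphson from β = 0.7:
  β = 0.7000: g = -0.02191, g' = -0.3356 → β = 0.6347
  β = 0.6347: g = -0.00063, g' = -0.3172 → β = 0.6327
Converged at β = 0.6327.
Compositions from xᵢ = zᵢ/(1+β(Kᵢ−1)), yᵢ = Kᵢxᵢ:
  methanol: x = 0.2697, y = 0.4649
  MEK: x = 0.2151, y = 0.2779
  toluene: x = 0.2797, y = 0.1642
  n-octane: x = 0.2356, y = 0.0931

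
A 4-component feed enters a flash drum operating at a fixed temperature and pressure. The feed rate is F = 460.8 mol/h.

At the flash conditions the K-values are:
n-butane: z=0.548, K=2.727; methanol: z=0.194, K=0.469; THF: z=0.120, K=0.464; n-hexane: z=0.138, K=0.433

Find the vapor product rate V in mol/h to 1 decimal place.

Rachford–Rice: g(ψ) = Σ zᵢ(Kᵢ−1)/(1+ψ(Kᵢ−1)) = 0.
g(0) = ΣzᵢKᵢ − 1 = 0.701 and g(1) = 1 − Σzᵢ/Kᵢ = -0.192, so a root lies in (0, 1).
Newton iteration, ψ⁰ = 0.5:
  ψ = 0.500: g = 0.1705, g' = -0.723 → ψ = 0.736
  ψ = 0.736: g = 0.0072, g' = -0.689 → ψ = 0.746
Converged at ψ = 0.746.
Then V = ψ·F = 0.7463·460.8 = 343.9 mol/h and L = F − V = 116.9 mol/h.

V = 343.9 mol/h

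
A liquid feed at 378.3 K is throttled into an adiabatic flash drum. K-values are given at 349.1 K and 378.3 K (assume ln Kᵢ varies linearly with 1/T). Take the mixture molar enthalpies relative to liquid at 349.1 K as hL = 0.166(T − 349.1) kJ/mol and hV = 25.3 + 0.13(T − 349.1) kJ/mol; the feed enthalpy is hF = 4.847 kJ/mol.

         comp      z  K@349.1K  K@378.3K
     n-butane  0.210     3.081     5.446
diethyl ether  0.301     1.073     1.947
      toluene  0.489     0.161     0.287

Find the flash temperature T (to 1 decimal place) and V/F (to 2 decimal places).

T = 355.7 K, V/F = 0.15

Adiabatic flash: solve Rachford–Rice at each trial T, then check hF = ψ·hV(T) + (1−ψ)·hL(T).
  T = 349.1 K: K = (3.081, 1.073, 0.161), RR gives ψ = 0.041, H_out = 1.030 kJ/mol
  T = 378.3 K: K = (5.446, 1.947, 0.287), RR gives ψ = 0.448, H_out = 15.709 kJ/mol
  T = 363.7 K: K = (4.143, 1.463, 0.217), RR gives ψ = 0.266, H_out = 9.020 kJ/mol
  T = 356.4 K: K = (3.584, 1.257, 0.188), RR gives ψ = 0.161, H_out = 5.252 kJ/mol
  T = 352.8 K: K = (3.329, 1.163, 0.174), RR gives ψ = 0.104, H_out = 3.239 kJ/mol
  T = 354.6 K: K = (3.455, 1.209, 0.181), RR gives ψ = 0.133, H_out = 4.260 kJ/mol
Linear interpolation between T = 354.6 (H_out = 4.260) and T = 356.4 (H_out = 5.252) on hF = 4.847 gives T ≈ 355.7 K, at which ψ = 0.15.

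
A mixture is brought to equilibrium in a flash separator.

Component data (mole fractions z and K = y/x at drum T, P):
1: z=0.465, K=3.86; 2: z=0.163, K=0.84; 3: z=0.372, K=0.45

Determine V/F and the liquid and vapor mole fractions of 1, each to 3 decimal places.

Rachford–Rice: g(V/F) = Σ zᵢ(Kᵢ−1)/(1+V/F(Kᵢ−1)) = 0.
Check two-phase: ΣzᵢKᵢ = 2.099 > 1 and Σzᵢ/Kᵢ = 1.141 > 1, so g(0) = 1.099 > 0 and g(1) = -0.141 < 0.
Newton–Raphson from V/F = 0.5:
  V/F = 0.500: g = 0.2367, g' = -0.863 → V/F = 0.774
  V/F = 0.774: g = 0.0276, g' = -0.715 → V/F = 0.813
Converged at V/F = 0.813.
Compositions from xᵢ = zᵢ/(1+V/F(Kᵢ−1)), yᵢ = Kᵢxᵢ:
  1: x = 0.140, y = 0.540
  2: x = 0.187, y = 0.157
  3: x = 0.673, y = 0.303

V/F = 0.813, x_1 = 0.140, y_1 = 0.540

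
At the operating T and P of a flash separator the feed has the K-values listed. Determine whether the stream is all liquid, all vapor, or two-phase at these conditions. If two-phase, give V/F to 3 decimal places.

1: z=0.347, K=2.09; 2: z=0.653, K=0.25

ΣzᵢKᵢ = 0.888; Σzᵢ/Kᵢ = 2.778.
Since ΣzᵢKᵢ < 1 the mixture is below its bubble point — single liquid phase.

all liquid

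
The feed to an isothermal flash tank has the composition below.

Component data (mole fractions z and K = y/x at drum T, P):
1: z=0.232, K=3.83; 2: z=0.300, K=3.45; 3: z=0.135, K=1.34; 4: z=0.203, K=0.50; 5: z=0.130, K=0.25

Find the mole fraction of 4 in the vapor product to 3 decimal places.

Newton iteration, ψ⁰ = 0.64:
  ψ = 0.640: g = 0.2207, g' = -0.899 → ψ = 0.886
  ψ = 0.886: g = -0.0180, g' = -1.151 → ψ = 0.870
Converged at ψ = 0.870.
Compositions from xᵢ = zᵢ/(1+ψ(Kᵢ−1)), yᵢ = Kᵢxᵢ:
  1: x = 0.067, y = 0.257
  2: x = 0.096, y = 0.331
  3: x = 0.104, y = 0.140
  4: x = 0.359, y = 0.180
  5: x = 0.374, y = 0.093

y_4 = 0.180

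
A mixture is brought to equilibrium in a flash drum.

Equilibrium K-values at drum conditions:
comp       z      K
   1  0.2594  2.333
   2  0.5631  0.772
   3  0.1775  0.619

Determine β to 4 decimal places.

β = 0.4169

Material balance + equilibrium reduce to Σ zᵢ(Kᵢ−1)/(1+β(Kᵢ−1)) = 0.
Feasibility: ΣzᵢKᵢ = 1.1498, Σzᵢ/Kᵢ = 1.1273 — both > 1, two phases present.
Iterate (Newton) starting at β = 0.57:
  β = 0.5700: g = -0.03747, g' = -0.2295 → β = 0.4068
  β = 0.4068: g = 0.00266, g' = -0.2654 → β = 0.4168
  β = 0.4168: g = 0.00001, g' = -0.2626 → β = 0.4169
Converged at β = 0.4169.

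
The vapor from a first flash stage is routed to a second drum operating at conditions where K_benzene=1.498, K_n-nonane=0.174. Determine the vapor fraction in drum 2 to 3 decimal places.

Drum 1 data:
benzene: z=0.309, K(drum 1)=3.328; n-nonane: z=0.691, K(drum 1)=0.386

Drum 1:
Material balance + equilibrium reduce to Σ zᵢ(Kᵢ−1)/(1+ψ₁(Kᵢ−1)) = 0.
Check two-phase: ΣzᵢKᵢ = 1.295 > 1 and Σzᵢ/Kᵢ = 1.883 > 1, so g(0) = 0.295 > 0 and g(1) = -0.883 < 0.
Binary case is linear: z₁(K₁−1)(1+ψ₁(K₂−1)) + z₂(K₂−1)(1+ψ₁(K₁−1)) = 0
⇒ ψ₁ = [z₁(K₁−1)+z₂(K₂−1)] / [−(K₁−1)(K₂−1)] = 0.2951/1.4294 = 0.206
Drum-1 compositions:
  benzene: x = 0.209, y = 0.695
  n-nonane: x = 0.791, y = 0.305
Drum-2 feed = drum-1 vapor: z₂ = (0.6946, 0.3054).
Drum 2:
Material balance + equilibrium reduce to Σ zᵢ(Kᵢ−1)/(1+ψ₂(Kᵢ−1)) = 0.
g(0) = ΣzᵢKᵢ − 1 = 0.094 and g(1) = 1 − Σzᵢ/Kᵢ = -1.219, so a root lies in (0, 1).
Binary case is linear: z₁(K₁−1)(1+ψ₂(K₂−1)) + z₂(K₂−1)(1+ψ₂(K₁−1)) = 0
⇒ ψ₂ = [z₁(K₁−1)+z₂(K₂−1)] / [−(K₁−1)(K₂−1)] = 0.0936/0.4113 = 0.228
  benzene: x = 0.624, y = 0.935
  n-nonane: x = 0.376, y = 0.065

V/F (drum 2) = 0.228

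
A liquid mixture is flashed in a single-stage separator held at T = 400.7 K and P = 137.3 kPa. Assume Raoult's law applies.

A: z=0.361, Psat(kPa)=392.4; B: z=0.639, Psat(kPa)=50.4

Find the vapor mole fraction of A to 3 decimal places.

y_A = 0.726

Raoult's law: Kᵢ = Pᵢˢᵃᵗ/P = Pᵢˢᵃᵗ/137.3.
  K_A = 392.4/137.3 = 2.85798, K_B = 50.4/137.3 = 0.36708
Let β = V/F and solve Σ zᵢ(Kᵢ−1)/(1+β(Kᵢ−1)) = 0.
Check two-phase: ΣzᵢKᵢ = 1.266 > 1 and Σzᵢ/Kᵢ = 1.867 > 1, so g(0) = 0.266 > 0 and g(1) = -0.867 < 0.
Binary case is linear: z₁(K₁−1)(1+β(K₂−1)) + z₂(K₂−1)(1+β(K₁−1)) = 0
⇒ β = [z₁(K₁−1)+z₂(K₂−1)] / [−(K₁−1)(K₂−1)] = 0.2663/1.1760 = 0.226
Compositions from xᵢ = zᵢ/(1+β(Kᵢ−1)), yᵢ = Kᵢxᵢ:
  A: x = 0.254, y = 0.726
  B: x = 0.746, y = 0.274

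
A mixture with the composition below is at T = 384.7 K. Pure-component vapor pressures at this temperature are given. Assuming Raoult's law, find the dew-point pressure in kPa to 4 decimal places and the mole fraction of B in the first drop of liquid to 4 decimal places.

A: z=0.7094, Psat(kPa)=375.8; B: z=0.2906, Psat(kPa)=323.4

Pdew = 358.9010 kPa, x_B = 0.3225

At the dew point ψ → 1, so Σzᵢ/Kᵢ = 1 with Kᵢ = Pᵢˢᵃᵗ/P ⇒ 1/P = Σzᵢ/Pᵢˢᵃᵗ.
1/P = 0.7094/375.8 + 0.2906/323.4 = 0.0027863 ⇒ P = 358.9010 kPa
xᵢ = zᵢP/Pᵢˢᵃᵗ ⇒ x_B = 0.2906·358.9010/323.4 = 0.3225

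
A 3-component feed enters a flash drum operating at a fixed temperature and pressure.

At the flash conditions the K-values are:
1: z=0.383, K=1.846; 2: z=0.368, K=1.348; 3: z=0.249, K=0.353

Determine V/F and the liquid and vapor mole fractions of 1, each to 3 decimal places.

Rachford–Rice: g(V/F) = Σ zᵢ(Kᵢ−1)/(1+V/F(Kᵢ−1)) = 0.
g(0) = ΣzᵢKᵢ − 1 = 0.291 and g(1) = 1 − Σzᵢ/Kᵢ = -0.186, so a root lies in (0, 1).
Newton–Raphson from V/F = 0.69:
  V/F = 0.690: g = 0.0168, g' = -0.478 → V/F = 0.725
  V/F = 0.725: g = -0.0004, g' = -0.504 → V/F = 0.724
Converged at V/F = 0.724.
Compositions from xᵢ = zᵢ/(1+V/F(Kᵢ−1)), yᵢ = Kᵢxᵢ:
  1: x = 0.237, y = 0.438
  2: x = 0.294, y = 0.396
  3: x = 0.469, y = 0.165

V/F = 0.724, x_1 = 0.237, y_1 = 0.438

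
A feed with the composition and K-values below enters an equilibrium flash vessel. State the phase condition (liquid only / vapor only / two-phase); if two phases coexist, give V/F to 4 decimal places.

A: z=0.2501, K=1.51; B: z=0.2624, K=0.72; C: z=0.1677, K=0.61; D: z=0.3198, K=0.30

ΣzᵢKᵢ = 0.7648; Σzᵢ/Kᵢ = 1.8710.
Since ΣzᵢKᵢ < 1 the mixture is below its bubble point — single liquid phase.

liquid only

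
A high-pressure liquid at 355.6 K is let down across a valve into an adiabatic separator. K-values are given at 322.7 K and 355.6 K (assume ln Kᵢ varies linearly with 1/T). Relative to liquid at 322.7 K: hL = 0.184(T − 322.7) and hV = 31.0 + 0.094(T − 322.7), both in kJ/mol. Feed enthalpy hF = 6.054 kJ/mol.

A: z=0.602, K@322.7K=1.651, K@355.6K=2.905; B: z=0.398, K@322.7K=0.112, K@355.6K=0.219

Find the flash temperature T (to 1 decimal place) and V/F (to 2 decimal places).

T = 326.6 K, V/F = 0.17

Adiabatic flash: solve Rachford–Rice at each trial T, then check hF = ψ·hV(T) + (1−ψ)·hL(T).
  T = 322.7 K: K = (1.651, 0.112), RR gives ψ = 0.067, H_out = 2.063 kJ/mol
  T = 355.6 K: K = (2.905, 0.219), RR gives ψ = 0.562, H_out = 21.808 kJ/mol
  T = 339.1 K: K = (2.218, 0.159), RR gives ψ = 0.389, H_out = 14.507 kJ/mol
  T = 330.9 K: K = (1.921, 0.134), RR gives ψ = 0.263, H_out = 9.466 kJ/mol
  T = 326.8 K: K = (1.782, 0.123), RR gives ψ = 0.178, H_out = 6.192 kJ/mol
  T = 324.8 K: K = (1.717, 0.117), RR gives ψ = 0.127, H_out = 4.310 kJ/mol
  T = 325.8 K: K = (1.750, 0.120), RR gives ψ = 0.153, H_out = 5.279 kJ/mol
Linear interpolation between T = 325.8 (H_out = 5.279) and T = 326.8 (H_out = 6.192) on hF = 6.054 gives T ≈ 326.6 K, at which ψ = 0.17.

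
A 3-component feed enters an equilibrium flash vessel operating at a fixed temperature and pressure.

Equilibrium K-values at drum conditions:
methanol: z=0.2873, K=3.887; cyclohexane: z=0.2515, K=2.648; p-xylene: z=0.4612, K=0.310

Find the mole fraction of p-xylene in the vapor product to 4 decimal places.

Newton iteration, β⁰ = 0.5:
  β = 0.5000: g = 0.08083, g' = -1.1182 → β = 0.5723
  β = 0.5723: g = 0.00014, g' = -1.1210 → β = 0.5724
Converged at β = 0.5724.
Compositions from xᵢ = zᵢ/(1+β(Kᵢ−1)), yᵢ = Kᵢxᵢ:
  methanol: x = 0.1083, y = 0.4210
  cyclohexane: x = 0.1294, y = 0.3427
  p-xylene: x = 0.7623, y = 0.2363

y_p-xylene = 0.2363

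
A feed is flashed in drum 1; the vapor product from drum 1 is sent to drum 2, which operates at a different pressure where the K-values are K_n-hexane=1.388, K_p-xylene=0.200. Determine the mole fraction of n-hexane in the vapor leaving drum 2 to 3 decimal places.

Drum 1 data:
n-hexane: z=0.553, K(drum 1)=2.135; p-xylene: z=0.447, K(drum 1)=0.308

Drum 1:
Binary case is linear: z₁(K₁−1)(1+ψ₁(K₂−1)) + z₂(K₂−1)(1+ψ₁(K₁−1)) = 0
⇒ ψ₁ = [z₁(K₁−1)+z₂(K₂−1)] / [−(K₁−1)(K₂−1)] = 0.3183/0.7854 = 0.405
Drum-1 compositions:
  n-hexane: x = 0.379, y = 0.809
  p-xylene: x = 0.621, y = 0.191
Drum-2 feed = drum-1 vapor: z₂ = (0.8087, 0.1913).
Drum 2:
Rachford–Rice: g(ψ₂) = Σ zᵢ(Kᵢ−1)/(1+ψ₂(Kᵢ−1)) = 0.
g(0) = ΣzᵢKᵢ − 1 = 0.161 and g(1) = 1 − Σzᵢ/Kᵢ = -0.539, so a root lies in (0, 1).
Binary case is linear: z₁(K₁−1)(1+ψ₂(K₂−1)) + z₂(K₂−1)(1+ψ₂(K₁−1)) = 0
⇒ ψ₂ = [z₁(K₁−1)+z₂(K₂−1)] / [−(K₁−1)(K₂−1)] = 0.1607/0.3104 = 0.518
  n-hexane: x = 0.673, y = 0.935
  p-xylene: x = 0.327, y = 0.065

y_n-hexane (drum 2) = 0.935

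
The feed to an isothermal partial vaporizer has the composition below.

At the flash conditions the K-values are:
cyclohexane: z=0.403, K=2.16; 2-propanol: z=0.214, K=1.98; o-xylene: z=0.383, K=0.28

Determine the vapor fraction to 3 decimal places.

Rachford–Rice: g(ψ) = Σ zᵢ(Kᵢ−1)/(1+ψ(Kᵢ−1)) = 0.
Check two-phase: ΣzᵢKᵢ = 1.401 > 1 and Σzᵢ/Kᵢ = 1.663 > 1, so g(0) = 0.401 > 0 and g(1) = -0.663 < 0.
Newton iteration, ψ⁰ = 0.69:
  ψ = 0.690: g = -0.1632, g' = -1.025 → ψ = 0.531
  ψ = 0.531: g = -0.0189, g' = -0.817 → ψ = 0.507
Converged at ψ = 0.507.

ψ = 0.507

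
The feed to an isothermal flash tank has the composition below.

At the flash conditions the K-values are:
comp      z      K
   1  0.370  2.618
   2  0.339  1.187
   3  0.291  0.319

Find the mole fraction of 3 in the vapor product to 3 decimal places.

y_3 = 0.164

Material balance + equilibrium reduce to Σ zᵢ(Kᵢ−1)/(1+ψ(Kᵢ−1)) = 0.
Check two-phase: ΣzᵢKᵢ = 1.464 > 1 and Σzᵢ/Kᵢ = 1.339 > 1, so g(0) = 0.464 > 0 and g(1) = -0.339 < 0.
Iterate (Newton) starting at ψ = 0.39:
  ψ = 0.390: g = 0.1563, g' = -0.625 → ψ = 0.640
  ψ = 0.640: g = -0.0007, g' = -0.667 → ψ = 0.639
Converged at ψ = 0.639.
Compositions from xᵢ = zᵢ/(1+ψ(Kᵢ−1)), yᵢ = Kᵢxᵢ:
  1: x = 0.182, y = 0.476
  2: x = 0.303, y = 0.359
  3: x = 0.515, y = 0.164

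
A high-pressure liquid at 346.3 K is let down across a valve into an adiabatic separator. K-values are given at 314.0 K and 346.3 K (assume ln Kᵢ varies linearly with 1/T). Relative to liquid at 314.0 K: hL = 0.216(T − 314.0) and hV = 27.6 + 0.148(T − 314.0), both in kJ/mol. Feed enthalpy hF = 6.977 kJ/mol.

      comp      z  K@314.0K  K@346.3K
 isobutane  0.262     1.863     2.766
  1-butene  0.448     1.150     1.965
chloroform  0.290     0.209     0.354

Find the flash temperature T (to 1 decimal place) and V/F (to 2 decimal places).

T = 316.0 K, V/F = 0.24

Adiabatic flash: solve Rachford–Rice at each trial T, then check hF = ψ·hV(T) + (1−ψ)·hL(T).
  T = 314.0 K: K = (1.863, 1.150, 0.209), RR gives ψ = 0.164, H_out = 4.532 kJ/mol
  T = 346.3 K: K = (2.766, 1.965, 0.354), RR gives ψ = 0.858, H_out = 28.778 kJ/mol
  T = 330.1 K: K = (2.291, 1.522, 0.275), RR gives ψ = 0.595, H_out = 19.255 kJ/mol
  T = 322.1 K: K = (2.072, 1.329, 0.241), RR gives ψ = 0.420, H_out = 13.108 kJ/mol
  T = 318.1 K: K = (1.968, 1.238, 0.225), RR gives ψ = 0.307, H_out = 9.269 kJ/mol
  T = 316.1 K: K = (1.916, 1.195, 0.217), RR gives ψ = 0.241, H_out = 7.075 kJ/mol
Linear interpolation between T = 314.0 (H_out = 4.532) and T = 316.1 (H_out = 7.075) on hF = 6.977 gives T ≈ 316.0 K, at which ψ = 0.24.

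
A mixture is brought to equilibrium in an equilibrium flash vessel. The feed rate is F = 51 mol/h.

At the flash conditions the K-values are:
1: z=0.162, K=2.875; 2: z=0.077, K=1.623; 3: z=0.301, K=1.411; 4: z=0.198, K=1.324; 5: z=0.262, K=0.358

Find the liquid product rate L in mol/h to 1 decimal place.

Let β = V/F and solve Σ zᵢ(Kᵢ−1)/(1+β(Kᵢ−1)) = 0.
Feasibility: ΣzᵢKᵢ = 1.371, Σzᵢ/Kᵢ = 1.199 — both > 1, two phases present.
Iterate (Newton) starting at β = 0.5:
  β = 0.500: g = 0.1035, g' = -0.454 → β = 0.728
  β = 0.728: g = -0.0073, g' = -0.540 → β = 0.715
  β = 0.715: g = -0.0001, g' = -0.531 → β = 0.714
Converged at β = 0.714.
Then V = β·F = 0.7145·51 = 36.4 mol/h and L = F − V = 14.6 mol/h.

L = 14.6 mol/h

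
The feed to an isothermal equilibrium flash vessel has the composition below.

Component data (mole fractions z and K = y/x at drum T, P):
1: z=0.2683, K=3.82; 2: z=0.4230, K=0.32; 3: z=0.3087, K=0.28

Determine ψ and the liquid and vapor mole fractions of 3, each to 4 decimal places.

Material balance + equilibrium reduce to Σ zᵢ(Kᵢ−1)/(1+ψ(Kᵢ−1)) = 0.
g(0) = ΣzᵢKᵢ − 1 = 0.2467 and g(1) = 1 − Σzᵢ/Kᵢ = -1.4946, so a root lies in (0, 1).
Newton–Raphson from ψ = 0.47:
  ψ = 0.4700: g = -0.43333, g' = -1.1827 → ψ = 0.1036
  ψ = 0.1036: g = 0.03592, g' = -1.6911 → ψ = 0.1248
  ψ = 0.1248: g = 0.00106, g' = -1.5939 → ψ = 0.1255
Converged at ψ = 0.1255.
Compositions from xᵢ = zᵢ/(1+ψ(Kᵢ−1)), yᵢ = Kᵢxᵢ:
  1: x = 0.1982, y = 0.7570
  2: x = 0.4625, y = 0.1480
  3: x = 0.3394, y = 0.0950

ψ = 0.1255, x_3 = 0.3394, y_3 = 0.0950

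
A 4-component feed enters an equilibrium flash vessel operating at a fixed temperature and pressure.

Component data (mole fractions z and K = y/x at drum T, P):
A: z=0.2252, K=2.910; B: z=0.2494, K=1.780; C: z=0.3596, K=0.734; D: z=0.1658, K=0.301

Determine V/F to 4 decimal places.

Rachford–Rice: g(V/F) = Σ zᵢ(Kᵢ−1)/(1+V/F(Kᵢ−1)) = 0.
g(0) = ΣzᵢKᵢ − 1 = 0.4131 and g(1) = 1 − Σzᵢ/Kᵢ = -0.2582, so a root lies in (0, 1).
Iterate (Newton) starting at V/F = 0.5:
  V/F = 0.5000: g = 0.07148, g' = -0.5188 → V/F = 0.6378
  V/F = 0.6378: g = -0.00050, g' = -0.5353 → V/F = 0.6368
Converged at V/F = 0.6368.

V/F = 0.6368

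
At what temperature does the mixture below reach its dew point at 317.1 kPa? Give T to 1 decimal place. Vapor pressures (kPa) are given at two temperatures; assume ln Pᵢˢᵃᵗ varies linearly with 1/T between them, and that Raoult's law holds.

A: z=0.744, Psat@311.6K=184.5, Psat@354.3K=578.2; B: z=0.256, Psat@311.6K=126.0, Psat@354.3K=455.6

T = 333.7 K

Dew-point temperature: Σzᵢ·P/Pᵢˢᵃᵗ(T) = 1. Interpolate ln Pᵢˢᵃᵗ = aᵢ + bᵢ/T.
  T = 311.6 K: ΣzᵢP/Pᵢˢᵃᵗ = 1.9230
  T = 354.3 K: ΣzᵢP/Pᵢˢᵃᵗ = 0.5862
  T = 333.0 K: ΣzᵢP/Pᵢˢᵃᵗ = 1.0201
  T = 343.6 K: ΣzᵢP/Pᵢˢᵃᵗ = 0.7676
  T = 338.3 K: ΣzᵢP/Pᵢˢᵃᵗ = 0.8829
  T = 335.6 K: ΣzᵢP/Pᵢˢᵃᵗ = 0.9497
Interpolating between 333.0 K and 335.6 K gives T ≈ 333.7 K.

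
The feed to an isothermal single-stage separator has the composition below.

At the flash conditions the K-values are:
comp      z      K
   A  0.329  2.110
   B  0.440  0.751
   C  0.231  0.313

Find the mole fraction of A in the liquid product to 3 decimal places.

Newton–Raphson from ψ = 0.5:
  ψ = 0.500: g = -0.1320, g' = -0.456 → ψ = 0.211
  ψ = 0.211: g = -0.0052, g' = -0.446 → ψ = 0.199
Converged at ψ = 0.199.
Compositions from xᵢ = zᵢ/(1+ψ(Kᵢ−1)), yᵢ = Kᵢxᵢ:
  A: x = 0.269, y = 0.569
  B: x = 0.463, y = 0.348
  C: x = 0.268, y = 0.084

x_A = 0.269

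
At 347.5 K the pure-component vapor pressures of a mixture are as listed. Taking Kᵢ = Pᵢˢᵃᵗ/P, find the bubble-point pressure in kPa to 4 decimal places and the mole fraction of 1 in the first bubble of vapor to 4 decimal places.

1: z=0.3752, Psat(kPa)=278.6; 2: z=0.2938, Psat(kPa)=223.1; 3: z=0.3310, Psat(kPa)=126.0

At the bubble point ψ → 0, so ΣzᵢKᵢ = 1 with Kᵢ = Pᵢˢᵃᵗ/P ⇒ P = ΣzᵢPᵢˢᵃᵗ.
P = 0.3752·278.6 + 0.2938·223.1 + 0.3310·126.0 = 211.7835 kPa
yᵢ = zᵢPᵢˢᵃᵗ/P ⇒ y_1 = 0.3752·278.6/211.7835 = 0.4936

Pbub = 211.7835 kPa, y_1 = 0.4936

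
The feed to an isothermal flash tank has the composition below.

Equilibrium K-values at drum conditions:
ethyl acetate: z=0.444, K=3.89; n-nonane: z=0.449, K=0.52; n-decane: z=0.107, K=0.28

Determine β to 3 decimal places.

Let β = V/F and solve Σ zᵢ(Kᵢ−1)/(1+β(Kᵢ−1)) = 0.
g(0) = ΣzᵢKᵢ − 1 = 0.991 and g(1) = 1 − Σzᵢ/Kᵢ = -0.360, so a root lies in (0, 1).
Newton–Raphson from β = 0.5:
  β = 0.500: g = 0.1209, g' = -0.935 → β = 0.629
  β = 0.629: g = 0.0056, g' = -0.865 → β = 0.636
Converged at β = 0.636.

β = 0.636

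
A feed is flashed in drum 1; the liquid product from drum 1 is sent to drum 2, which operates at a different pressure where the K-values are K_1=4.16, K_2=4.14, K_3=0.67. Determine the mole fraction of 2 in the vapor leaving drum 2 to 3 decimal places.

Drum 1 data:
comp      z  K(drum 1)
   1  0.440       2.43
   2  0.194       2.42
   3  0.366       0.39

y_2 (drum 2) = 0.121

Drum 1:
Newton–Raphson from ψ₁ = 0.5:
  ψ₁ = 0.500: g = 0.2067, g' = -0.722 → ψ₁ = 0.786
  ψ₁ = 0.786: g = -0.0029, g' = -0.790 → ψ₁ = 0.783
Converged at ψ₁ = 0.783.
Drum-1 compositions:
  1: x = 0.208, y = 0.504
  2: x = 0.092, y = 0.222
  3: x = 0.701, y = 0.273
Drum-2 feed = drum-1 liquid: z₂ = (0.2076, 0.0919, 0.7005).
Drum 2:
Material balance + equilibrium reduce to Σ zᵢ(Kᵢ−1)/(1+ψ₂(Kᵢ−1)) = 0.
Check two-phase: ΣzᵢKᵢ = 1.713 > 1 and Σzᵢ/Kᵢ = 1.118 > 1, so g(0) = 0.713 > 0 and g(1) = -0.118 < 0.
Newton–Raphson from ψ₂ = 0.31:
  ψ₂ = 0.310: g = 0.2200, g' = -0.856 → ψ₂ = 0.567
  ψ₂ = 0.567: g = 0.0544, g' = -0.499 → ψ₂ = 0.676
  ψ₂ = 0.676: g = 0.0040, g' = -0.430 → ψ₂ = 0.685
Converged at ψ₂ = 0.685.
  1: x = 0.066, y = 0.273
  2: x = 0.029, y = 0.121
  3: x = 0.905, y = 0.607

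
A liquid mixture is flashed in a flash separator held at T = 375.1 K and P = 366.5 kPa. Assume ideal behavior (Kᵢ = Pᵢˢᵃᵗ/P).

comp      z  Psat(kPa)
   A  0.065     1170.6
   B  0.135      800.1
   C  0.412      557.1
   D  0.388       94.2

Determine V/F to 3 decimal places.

Raoult's law: Kᵢ = Pᵢˢᵃᵗ/P = Pᵢˢᵃᵗ/366.5.
  K_A = 1170.6/366.5 = 3.19400, K_B = 800.1/366.5 = 2.18308, K_C = 557.1/366.5 = 1.52005, K_D = 94.2/366.5 = 0.25703
Material balance + equilibrium reduce to Σ zᵢ(Kᵢ−1)/(1+V/F(Kᵢ−1)) = 0.
Check two-phase: ΣzᵢKᵢ = 1.228 > 1 and Σzᵢ/Kᵢ = 1.863 > 1, so g(0) = 0.228 > 0 and g(1) = -0.863 < 0.
Newton–Raphson from V/F = 0.68:
  V/F = 0.680: g = -0.2786, g' = -1.044 → V/F = 0.413
  V/F = 0.413: g = -0.0575, g' = -0.693 → V/F = 0.330
  V/F = 0.330: g = -0.0015, g' = -0.660 → V/F = 0.328
Converged at V/F = 0.328.

V/F = 0.328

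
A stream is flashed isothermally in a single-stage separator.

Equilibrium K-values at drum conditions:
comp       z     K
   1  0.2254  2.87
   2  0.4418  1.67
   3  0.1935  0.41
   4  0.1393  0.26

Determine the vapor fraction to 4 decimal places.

ψ = 0.6675

Newton iteration, ψ⁰ = 0.64:
  ψ = 0.6400: g = 0.01979, g' = -0.7096 → ψ = 0.6679
  ψ = 0.6679: g = -0.00030, g' = -0.7322 → ψ = 0.6675
Converged at ψ = 0.6675.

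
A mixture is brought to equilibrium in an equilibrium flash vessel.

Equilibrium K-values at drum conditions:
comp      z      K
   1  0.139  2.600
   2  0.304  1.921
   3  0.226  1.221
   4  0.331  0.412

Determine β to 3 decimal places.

β = 0.676

Newton iteration, β⁰ = 0.69:
  β = 0.690: g = -0.0073, g' = -0.509 → β = 0.676
Converged at β = 0.676.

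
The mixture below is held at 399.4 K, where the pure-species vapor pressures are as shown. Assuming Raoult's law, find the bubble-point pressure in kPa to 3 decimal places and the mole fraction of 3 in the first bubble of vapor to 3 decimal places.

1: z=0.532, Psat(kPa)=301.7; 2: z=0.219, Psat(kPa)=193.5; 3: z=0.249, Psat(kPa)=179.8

At the bubble point ψ → 0, so ΣzᵢKᵢ = 1 with Kᵢ = Pᵢˢᵃᵗ/P ⇒ P = ΣzᵢPᵢˢᵃᵗ.
P = 0.532·301.7 + 0.219·193.5 + 0.249·179.8 = 247.651 kPa
yᵢ = zᵢPᵢˢᵃᵗ/P ⇒ y_3 = 0.249·179.8/247.651 = 0.181

Pbub = 247.651 kPa, y_3 = 0.181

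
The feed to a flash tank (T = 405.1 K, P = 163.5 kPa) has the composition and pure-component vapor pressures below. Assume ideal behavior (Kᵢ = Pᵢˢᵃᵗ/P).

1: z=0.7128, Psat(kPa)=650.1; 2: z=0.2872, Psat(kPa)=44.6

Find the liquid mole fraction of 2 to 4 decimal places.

Raoult's law: Kᵢ = Pᵢˢᵃᵗ/P = Pᵢˢᵃᵗ/163.5.
  K_1 = 650.1/163.5 = 3.976147, K_2 = 44.6/163.5 = 0.272783
Material balance + equilibrium reduce to Σ zᵢ(Kᵢ−1)/(1+V/F(Kᵢ−1)) = 0.
Check two-phase: ΣzᵢKᵢ = 2.9125 > 1 and Σzᵢ/Kᵢ = 1.2321 > 1, so g(0) = 1.9125 > 0 and g(1) = -0.2321 < 0.
Newton iteration, V/F⁰ = 0.5:
  V/F = 0.5000: g = 0.52444, g' = -1.3949 → V/F = 0.8760
  V/F = 0.8760: g = 0.01274, g' = -1.6380 → V/F = 0.8837
Converged at V/F = 0.8837.
Compositions from xᵢ = zᵢ/(1+V/F(Kᵢ−1)), yᵢ = Kᵢxᵢ:
  1: x = 0.1964, y = 0.7808
  2: x = 0.8036, y = 0.2192

x_2 = 0.8036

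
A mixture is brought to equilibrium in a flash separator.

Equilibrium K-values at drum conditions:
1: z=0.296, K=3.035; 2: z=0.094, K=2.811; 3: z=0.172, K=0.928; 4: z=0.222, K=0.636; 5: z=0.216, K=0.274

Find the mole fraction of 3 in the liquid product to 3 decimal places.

Material balance + equilibrium reduce to Σ zᵢ(Kᵢ−1)/(1+β(Kᵢ−1)) = 0.
Check two-phase: ΣzᵢKᵢ = 1.523 > 1 and Σzᵢ/Kᵢ = 1.454 > 1, so g(0) = 0.523 > 0 and g(1) = -0.454 < 0.
Iterate (Newton) starting at β = 0.5:
  β = 0.500: g = 0.0301, g' = -0.712 → β = 0.542
Converged at β = 0.542.
Compositions from xᵢ = zᵢ/(1+β(Kᵢ−1)), yᵢ = Kᵢxᵢ:
  1: x = 0.141, y = 0.427
  2: x = 0.047, y = 0.133
  3: x = 0.179, y = 0.166
  4: x = 0.277, y = 0.176
  5: x = 0.356, y = 0.098

x_3 = 0.179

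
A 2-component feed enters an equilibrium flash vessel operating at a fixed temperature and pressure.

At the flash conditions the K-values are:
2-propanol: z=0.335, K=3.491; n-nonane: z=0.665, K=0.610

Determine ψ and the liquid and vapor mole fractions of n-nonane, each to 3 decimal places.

Newton–Raphson from ψ = 0.49:
  ψ = 0.490: g = 0.0552, g' = -0.576 → ψ = 0.586
  ψ = 0.586: g = 0.0032, g' = -0.514 → ψ = 0.592
Converged at ψ = 0.592.
Compositions from xᵢ = zᵢ/(1+ψ(Kᵢ−1)), yᵢ = Kᵢxᵢ:
  2-propanol: x = 0.135, y = 0.473
  n-nonane: x = 0.865, y = 0.527

ψ = 0.592, x_n-nonane = 0.865, y_n-nonane = 0.527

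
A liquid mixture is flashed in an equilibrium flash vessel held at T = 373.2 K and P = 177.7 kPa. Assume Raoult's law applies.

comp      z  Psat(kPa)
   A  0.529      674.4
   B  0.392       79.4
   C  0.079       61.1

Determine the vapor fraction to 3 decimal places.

ψ = 0.755

Raoult's law: Kᵢ = Pᵢˢᵃᵗ/P = Pᵢˢᵃᵗ/177.7.
  K_A = 674.4/177.7 = 3.79516, K_B = 79.4/177.7 = 0.44682, K_C = 61.1/177.7 = 0.34384
Material balance + equilibrium reduce to Σ zᵢ(Kᵢ−1)/(1+ψ(Kᵢ−1)) = 0.
g(0) = ΣzᵢKᵢ − 1 = 1.210 and g(1) = 1 − Σzᵢ/Kᵢ = -0.246, so a root lies in (0, 1).
Iterate (Newton) starting at ψ = 0.52:
  ψ = 0.520: g = 0.2196, g' = -1.001 → ψ = 0.739
  ψ = 0.739: g = 0.0147, g' = -0.911 → ψ = 0.755
Converged at ψ = 0.755.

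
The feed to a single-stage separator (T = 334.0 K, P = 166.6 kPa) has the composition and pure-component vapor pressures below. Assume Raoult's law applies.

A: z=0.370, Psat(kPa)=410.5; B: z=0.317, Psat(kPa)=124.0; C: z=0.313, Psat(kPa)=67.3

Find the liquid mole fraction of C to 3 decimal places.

Raoult's law: Kᵢ = Pᵢˢᵃᵗ/P = Pᵢˢᵃᵗ/166.6.
  K_A = 410.5/166.6 = 2.46399, K_B = 124.0/166.6 = 0.74430, K_C = 67.3/166.6 = 0.40396
Rachford–Rice: g(V/F) = Σ zᵢ(Kᵢ−1)/(1+V/F(Kᵢ−1)) = 0.
g(0) = ΣzᵢKᵢ − 1 = 0.274 and g(1) = 1 − Σzᵢ/Kᵢ = -0.351, so a root lies in (0, 1).
Newton–Raphson from V/F = 0.5:
  V/F = 0.500: g = -0.0460, g' = -0.517 → V/F = 0.411
  V/F = 0.411: g = 0.0004, g' = -0.530 → V/F = 0.412
Converged at V/F = 0.412.
Compositions from xᵢ = zᵢ/(1+V/F(Kᵢ−1)), yᵢ = Kᵢxᵢ:
  A: x = 0.231, y = 0.569
  B: x = 0.354, y = 0.264
  C: x = 0.415, y = 0.168

x_C = 0.415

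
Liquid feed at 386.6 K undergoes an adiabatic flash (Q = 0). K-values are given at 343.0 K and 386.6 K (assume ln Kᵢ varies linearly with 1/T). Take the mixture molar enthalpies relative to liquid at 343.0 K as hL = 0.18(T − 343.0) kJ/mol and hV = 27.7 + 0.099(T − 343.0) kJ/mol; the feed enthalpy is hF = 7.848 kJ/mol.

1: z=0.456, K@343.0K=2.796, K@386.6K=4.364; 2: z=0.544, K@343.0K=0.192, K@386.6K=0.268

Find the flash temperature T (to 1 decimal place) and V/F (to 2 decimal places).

Adiabatic flash: solve Rachford–Rice at each trial T, then check hF = ψ·hV(T) + (1−ψ)·hL(T).
  T = 343.0 K: K = (2.796, 0.192), RR gives ψ = 0.261, H_out = 7.242 kJ/mol
  T = 386.6 K: K = (4.364, 0.268), RR gives ψ = 0.461, H_out = 18.995 kJ/mol
  T = 364.8 K: K = (3.540, 0.229), RR gives ψ = 0.377, H_out = 13.710 kJ/mol
  T = 353.9 K: K = (3.157, 0.210), RR gives ψ = 0.325, H_out = 10.685 kJ/mol
  T = 348.4 K: K = (2.972, 0.201), RR gives ψ = 0.295, H_out = 9.012 kJ/mol
  T = 345.7 K: K = (2.884, 0.196), RR gives ψ = 0.279, H_out = 8.145 kJ/mol
  T = 344.4 K: K = (2.841, 0.194), RR gives ψ = 0.271, H_out = 7.715 kJ/mol
Linear interpolation between T = 344.4 (H_out = 7.715) and T = 345.7 (H_out = 8.145) on hF = 7.848 gives T ≈ 344.8 K, at which ψ = 0.27.

T = 344.8 K, V/F = 0.27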